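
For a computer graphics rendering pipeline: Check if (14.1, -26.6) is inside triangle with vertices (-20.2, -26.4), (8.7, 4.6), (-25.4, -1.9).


Cross products: AB x AP = -1069.08, BC x BP = 1099.02, CA x CP = 839.31
All same sign? no

No, outside


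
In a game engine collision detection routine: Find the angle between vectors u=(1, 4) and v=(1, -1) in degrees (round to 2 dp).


u.v = -3, |u| = sqrt(17) = 4.1231, |v| = sqrt(2) = 1.4142
cos(theta) = u.v/(|u||v|) = -3/sqrt(34) = -0.514496
theta = acos(-0.514496) = 120.96 degrees

120.96 degrees


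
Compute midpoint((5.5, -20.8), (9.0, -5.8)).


M = ((5.5+9)/2, ((-20.8)+(-5.8))/2)
= (7.25, -13.3)

(7.25, -13.3)


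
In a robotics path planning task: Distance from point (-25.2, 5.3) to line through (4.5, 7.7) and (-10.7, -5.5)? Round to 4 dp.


|cross product| = 355.56
|line direction| = sqrt(405.28) = 20.1316
Distance = 355.56/sqrt(405.28) = 17.6618

17.6618


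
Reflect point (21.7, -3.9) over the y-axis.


Reflection over y-axis: (x,y) -> (-x,y)
(21.7, -3.9) -> (-21.7, -3.9)

(-21.7, -3.9)


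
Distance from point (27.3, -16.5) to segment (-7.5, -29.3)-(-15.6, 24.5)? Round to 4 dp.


Project P onto AB: t = 0.1374 (clamped to [0,1])
Closest point on segment: (-8.6131, -21.907)
Distance: 36.3178

36.3178


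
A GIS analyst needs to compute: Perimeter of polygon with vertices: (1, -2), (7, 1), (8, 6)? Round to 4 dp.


Sides: (1, -2)->(7, 1): sqrt(45) = 6.708204, (7, 1)->(8, 6): sqrt(26) = 5.09902, (8, 6)->(1, -2): sqrt(113) = 10.630146
Sum = 22.43737
Perimeter = 22.4374

22.4374


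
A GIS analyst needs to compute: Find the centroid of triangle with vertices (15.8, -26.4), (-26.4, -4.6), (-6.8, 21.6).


Centroid = ((x_A+x_B+x_C)/3, (y_A+y_B+y_C)/3)
= ((15.8+(-26.4)+(-6.8))/3, ((-26.4)+(-4.6)+21.6)/3)
= (-5.8, -3.1333)

(-5.8, -3.1333)


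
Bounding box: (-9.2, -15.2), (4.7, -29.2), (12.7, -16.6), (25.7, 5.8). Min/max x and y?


x range: [-9.2, 25.7]
y range: [-29.2, 5.8]
Bounding box: (-9.2,-29.2) to (25.7,5.8)

(-9.2,-29.2) to (25.7,5.8)


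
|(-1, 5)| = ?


|u| = sqrt((-1)^2 + 5^2) = sqrt(26) = 5.099

5.099


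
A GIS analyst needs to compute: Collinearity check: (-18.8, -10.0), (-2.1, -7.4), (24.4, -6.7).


Cross product: ((-2.1)-(-18.8))*((-6.7)-(-10)) - ((-7.4)-(-10))*(24.4-(-18.8))
= -57.21

No, not collinear


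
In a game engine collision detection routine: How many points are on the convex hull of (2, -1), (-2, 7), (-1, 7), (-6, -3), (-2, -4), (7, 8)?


Convex hull vertices (CCW): (-6, -3), (-2, -4), (2, -1), (7, 8), (-2, 7)
Count = 5

5


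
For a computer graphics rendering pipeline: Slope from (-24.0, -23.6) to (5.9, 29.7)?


slope = (y2-y1)/(x2-x1) = (29.7-(-23.6))/(5.9-(-24)) = 53.3/29.9 = 1.7826

1.7826


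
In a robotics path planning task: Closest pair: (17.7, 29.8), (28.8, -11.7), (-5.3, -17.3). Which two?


d(P0,P1) = 42.9588, d(P0,P2) = 52.4157, d(P1,P2) = 34.5568
Closest: P1 and P2

Closest pair: (28.8, -11.7) and (-5.3, -17.3), distance = 34.5568


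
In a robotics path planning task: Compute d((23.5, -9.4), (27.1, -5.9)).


dx=3.6, dy=3.5
d^2 = 3.6^2 + 3.5^2 = 25.21
d = sqrt(25.21) = 5.021

5.021


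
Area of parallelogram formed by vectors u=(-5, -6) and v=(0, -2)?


|u x v| = |(-5)*(-2) - (-6)*0|
= |10 - 0| = 10

10


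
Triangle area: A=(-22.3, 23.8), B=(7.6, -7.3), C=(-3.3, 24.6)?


Area = |x_A(y_B-y_C) + x_B(y_C-y_A) + x_C(y_A-y_B)|/2
= |711.37 + 6.08 + (-102.63)|/2
= 614.82/2 = 307.41

307.41


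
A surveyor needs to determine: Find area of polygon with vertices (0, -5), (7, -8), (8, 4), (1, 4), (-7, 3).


Shoelace sum: (0*(-8) - 7*(-5)) + (7*4 - 8*(-8)) + (8*4 - 1*4) + (1*3 - (-7)*4) + ((-7)*(-5) - 0*3)
= 221
Area = |221|/2 = 110.5

110.5


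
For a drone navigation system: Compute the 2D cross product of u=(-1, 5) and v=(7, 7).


u x v = u_x*v_y - u_y*v_x = (-1)*7 - 5*7
= (-7) - 35 = -42

-42


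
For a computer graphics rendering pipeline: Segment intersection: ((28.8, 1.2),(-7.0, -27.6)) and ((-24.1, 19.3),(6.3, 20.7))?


Cross products: d1=-624.3, d2=-1449.7, d3=-2171.5, d4=-1346.1
d1*d2 < 0 and d3*d4 < 0? no

No, they don't intersect


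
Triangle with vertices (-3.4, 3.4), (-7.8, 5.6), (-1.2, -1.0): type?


Side lengths squared: AB^2=24.2, BC^2=87.12, CA^2=24.2
Sorted: [24.2, 24.2, 87.12]
By sides: Isosceles, By angles: Obtuse

Isosceles, Obtuse


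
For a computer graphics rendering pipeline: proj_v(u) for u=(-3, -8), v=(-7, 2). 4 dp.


u.v = 5, |v| = sqrt(53) = 7.2801
Scalar projection = u.v / |v| = 5 / sqrt(53) = 0.6868

0.6868


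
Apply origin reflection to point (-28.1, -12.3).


Reflection over origin: (x,y) -> (-x,-y)
(-28.1, -12.3) -> (28.1, 12.3)

(28.1, 12.3)


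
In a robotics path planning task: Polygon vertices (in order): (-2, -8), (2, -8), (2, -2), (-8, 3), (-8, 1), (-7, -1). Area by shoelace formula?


Shoelace sum: ((-2)*(-8) - 2*(-8)) + (2*(-2) - 2*(-8)) + (2*3 - (-8)*(-2)) + ((-8)*1 - (-8)*3) + ((-8)*(-1) - (-7)*1) + ((-7)*(-8) - (-2)*(-1))
= 119
Area = |119|/2 = 59.5

59.5


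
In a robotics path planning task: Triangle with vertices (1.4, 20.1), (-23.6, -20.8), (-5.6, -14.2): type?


Side lengths squared: AB^2=2297.81, BC^2=367.56, CA^2=1225.49
Sorted: [367.56, 1225.49, 2297.81]
By sides: Scalene, By angles: Obtuse

Scalene, Obtuse


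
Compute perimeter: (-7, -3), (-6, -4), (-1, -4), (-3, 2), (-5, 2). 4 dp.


Sides: (-7, -3)->(-6, -4): sqrt(2) = 1.414214, (-6, -4)->(-1, -4): sqrt(25) = 5, (-1, -4)->(-3, 2): sqrt(40) = 6.324555, (-3, 2)->(-5, 2): sqrt(4) = 2, (-5, 2)->(-7, -3): sqrt(29) = 5.385165
Sum = 20.123934
Perimeter = 20.1239

20.1239


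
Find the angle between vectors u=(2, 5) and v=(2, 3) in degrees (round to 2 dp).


u.v = 19, |u| = sqrt(29) = 5.3852, |v| = sqrt(13) = 3.6056
cos(theta) = u.v/(|u||v|) = 19/sqrt(377) = 0.97855
theta = acos(0.97855) = 11.89 degrees

11.89 degrees


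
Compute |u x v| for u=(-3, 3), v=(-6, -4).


|u x v| = |(-3)*(-4) - 3*(-6)|
= |12 - (-18)| = 30

30


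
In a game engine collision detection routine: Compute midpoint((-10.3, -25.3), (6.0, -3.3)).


M = (((-10.3)+6)/2, ((-25.3)+(-3.3))/2)
= (-2.15, -14.3)

(-2.15, -14.3)


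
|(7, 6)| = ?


|u| = sqrt(7^2 + 6^2) = sqrt(85) = 9.2195

9.2195


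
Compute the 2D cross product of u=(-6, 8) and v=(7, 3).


u x v = u_x*v_y - u_y*v_x = (-6)*3 - 8*7
= (-18) - 56 = -74

-74


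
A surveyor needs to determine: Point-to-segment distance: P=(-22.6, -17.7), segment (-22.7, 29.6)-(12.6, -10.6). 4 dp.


Project P onto AB: t = 0.6656 (clamped to [0,1])
Closest point on segment: (0.7951, 2.8435)
Distance: 31.1347

31.1347


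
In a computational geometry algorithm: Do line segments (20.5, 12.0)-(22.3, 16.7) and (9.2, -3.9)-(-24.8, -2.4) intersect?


Cross products: d1=-557.55, d2=-720.05, d3=24.49, d4=186.99
d1*d2 < 0 and d3*d4 < 0? no

No, they don't intersect


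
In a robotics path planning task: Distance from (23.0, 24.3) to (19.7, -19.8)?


dx=-3.3, dy=-44.1
d^2 = (-3.3)^2 + (-44.1)^2 = 1955.7
d = sqrt(1955.7) = 44.2233

44.2233


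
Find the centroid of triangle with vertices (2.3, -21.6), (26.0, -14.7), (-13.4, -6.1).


Centroid = ((x_A+x_B+x_C)/3, (y_A+y_B+y_C)/3)
= ((2.3+26+(-13.4))/3, ((-21.6)+(-14.7)+(-6.1))/3)
= (4.9667, -14.1333)

(4.9667, -14.1333)


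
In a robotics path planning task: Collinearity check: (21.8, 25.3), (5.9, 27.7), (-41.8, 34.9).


Cross product: (5.9-21.8)*(34.9-25.3) - (27.7-25.3)*((-41.8)-21.8)
= 0

Yes, collinear


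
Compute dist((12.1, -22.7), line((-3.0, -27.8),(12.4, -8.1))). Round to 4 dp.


|cross product| = 218.93
|line direction| = sqrt(625.25) = 25.005
Distance = 218.93/sqrt(625.25) = 8.7554

8.7554


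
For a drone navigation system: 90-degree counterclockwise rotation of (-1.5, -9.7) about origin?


90° CCW: (x,y) -> (-y, x)
(-1.5,-9.7) -> (9.7, -1.5)

(9.7, -1.5)


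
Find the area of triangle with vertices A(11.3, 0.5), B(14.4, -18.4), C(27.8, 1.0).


Area = |x_A(y_B-y_C) + x_B(y_C-y_A) + x_C(y_A-y_B)|/2
= |(-219.22) + 7.2 + 525.42|/2
= 313.4/2 = 156.7

156.7


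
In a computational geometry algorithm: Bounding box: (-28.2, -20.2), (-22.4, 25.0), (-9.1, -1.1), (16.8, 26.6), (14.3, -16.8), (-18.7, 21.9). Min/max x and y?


x range: [-28.2, 16.8]
y range: [-20.2, 26.6]
Bounding box: (-28.2,-20.2) to (16.8,26.6)

(-28.2,-20.2) to (16.8,26.6)


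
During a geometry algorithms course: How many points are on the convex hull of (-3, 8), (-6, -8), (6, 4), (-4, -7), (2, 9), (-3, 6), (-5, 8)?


Convex hull vertices (CCW): (-6, -8), (-4, -7), (6, 4), (2, 9), (-5, 8)
Count = 5

5


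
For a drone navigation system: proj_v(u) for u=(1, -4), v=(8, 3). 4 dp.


u.v = -4, |v| = sqrt(73) = 8.544
Scalar projection = u.v / |v| = -4 / sqrt(73) = -0.4682

-0.4682


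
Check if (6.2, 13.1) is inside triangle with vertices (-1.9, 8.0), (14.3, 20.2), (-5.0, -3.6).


Cross products: AB x AP = -16.2, BC x BP = -55.75, CA x CP = -78.15
All same sign? yes

Yes, inside


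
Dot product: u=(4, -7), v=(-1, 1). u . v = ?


u . v = u_x*v_x + u_y*v_y = 4*(-1) + (-7)*1
= (-4) + (-7) = -11

-11


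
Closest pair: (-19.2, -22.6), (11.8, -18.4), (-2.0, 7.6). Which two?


d(P0,P1) = 31.2832, d(P0,P2) = 34.7546, d(P1,P2) = 29.4354
Closest: P1 and P2

Closest pair: (11.8, -18.4) and (-2.0, 7.6), distance = 29.4354


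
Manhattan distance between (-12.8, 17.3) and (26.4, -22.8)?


|(-12.8)-26.4| + |17.3-(-22.8)| = 39.2 + 40.1 = 79.3

79.3


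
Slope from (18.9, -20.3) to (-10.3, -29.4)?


slope = (y2-y1)/(x2-x1) = ((-29.4)-(-20.3))/((-10.3)-18.9) = (-9.1)/(-29.2) = 0.3116

0.3116


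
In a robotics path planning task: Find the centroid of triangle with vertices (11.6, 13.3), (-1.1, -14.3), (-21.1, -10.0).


Centroid = ((x_A+x_B+x_C)/3, (y_A+y_B+y_C)/3)
= ((11.6+(-1.1)+(-21.1))/3, (13.3+(-14.3)+(-10))/3)
= (-3.5333, -3.6667)

(-3.5333, -3.6667)


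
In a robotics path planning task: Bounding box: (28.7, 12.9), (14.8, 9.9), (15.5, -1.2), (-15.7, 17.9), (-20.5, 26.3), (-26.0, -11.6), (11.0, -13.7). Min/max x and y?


x range: [-26, 28.7]
y range: [-13.7, 26.3]
Bounding box: (-26,-13.7) to (28.7,26.3)

(-26,-13.7) to (28.7,26.3)


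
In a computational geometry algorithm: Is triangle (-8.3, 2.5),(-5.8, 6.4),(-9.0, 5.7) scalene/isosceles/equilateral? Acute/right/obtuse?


Side lengths squared: AB^2=21.46, BC^2=10.73, CA^2=10.73
Sorted: [10.73, 10.73, 21.46]
By sides: Isosceles, By angles: Right

Isosceles, Right


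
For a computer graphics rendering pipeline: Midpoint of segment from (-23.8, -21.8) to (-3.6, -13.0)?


M = (((-23.8)+(-3.6))/2, ((-21.8)+(-13))/2)
= (-13.7, -17.4)

(-13.7, -17.4)


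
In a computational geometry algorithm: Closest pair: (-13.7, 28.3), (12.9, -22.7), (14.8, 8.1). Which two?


d(P0,P1) = 57.5201, d(P0,P2) = 34.9326, d(P1,P2) = 30.8585
Closest: P1 and P2

Closest pair: (12.9, -22.7) and (14.8, 8.1), distance = 30.8585


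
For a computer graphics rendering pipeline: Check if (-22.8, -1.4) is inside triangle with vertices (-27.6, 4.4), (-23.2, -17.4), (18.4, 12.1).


Cross products: AB x AP = 79.12, BC x BP = 653.8, CA x CP = 303.76
All same sign? yes

Yes, inside


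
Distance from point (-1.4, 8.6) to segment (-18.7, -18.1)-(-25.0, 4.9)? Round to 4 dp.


Project P onto AB: t = 0.8882 (clamped to [0,1])
Closest point on segment: (-24.2957, 2.3286)
Distance: 23.739

23.739


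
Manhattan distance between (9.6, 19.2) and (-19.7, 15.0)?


|9.6-(-19.7)| + |19.2-15| = 29.3 + 4.2 = 33.5

33.5


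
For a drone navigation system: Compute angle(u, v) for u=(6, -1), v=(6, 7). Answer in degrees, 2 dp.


u.v = 29, |u| = sqrt(37) = 6.0828, |v| = sqrt(85) = 9.2195
cos(theta) = u.v/(|u||v|) = 29/sqrt(3145) = 0.517116
theta = acos(0.517116) = 58.86 degrees

58.86 degrees


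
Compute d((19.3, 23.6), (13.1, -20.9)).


dx=-6.2, dy=-44.5
d^2 = (-6.2)^2 + (-44.5)^2 = 2018.69
d = sqrt(2018.69) = 44.9298

44.9298


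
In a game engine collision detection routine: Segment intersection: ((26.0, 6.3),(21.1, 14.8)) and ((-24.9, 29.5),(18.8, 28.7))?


Cross products: d1=-973.12, d2=-605.59, d3=318.97, d4=-48.56
d1*d2 < 0 and d3*d4 < 0? no

No, they don't intersect


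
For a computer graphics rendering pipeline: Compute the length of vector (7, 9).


|u| = sqrt(7^2 + 9^2) = sqrt(130) = 11.4018

11.4018


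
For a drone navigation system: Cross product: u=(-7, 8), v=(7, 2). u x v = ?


u x v = u_x*v_y - u_y*v_x = (-7)*2 - 8*7
= (-14) - 56 = -70

-70


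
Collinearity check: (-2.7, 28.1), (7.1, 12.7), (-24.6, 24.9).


Cross product: (7.1-(-2.7))*(24.9-28.1) - (12.7-28.1)*((-24.6)-(-2.7))
= -368.62

No, not collinear


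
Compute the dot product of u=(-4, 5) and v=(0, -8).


u . v = u_x*v_x + u_y*v_y = (-4)*0 + 5*(-8)
= 0 + (-40) = -40

-40


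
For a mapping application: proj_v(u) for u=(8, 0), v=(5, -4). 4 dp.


u.v = 40, |v| = sqrt(41) = 6.4031
Scalar projection = u.v / |v| = 40 / sqrt(41) = 6.247

6.247


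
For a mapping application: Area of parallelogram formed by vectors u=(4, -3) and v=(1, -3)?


|u x v| = |4*(-3) - (-3)*1|
= |(-12) - (-3)| = 9

9


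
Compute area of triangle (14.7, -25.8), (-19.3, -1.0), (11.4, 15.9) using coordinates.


Area = |x_A(y_B-y_C) + x_B(y_C-y_A) + x_C(y_A-y_B)|/2
= |(-248.43) + (-804.81) + (-282.72)|/2
= 1335.96/2 = 667.98

667.98


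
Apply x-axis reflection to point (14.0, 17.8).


Reflection over x-axis: (x,y) -> (x,-y)
(14, 17.8) -> (14, -17.8)

(14, -17.8)


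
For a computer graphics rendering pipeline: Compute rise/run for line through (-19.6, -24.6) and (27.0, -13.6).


slope = (y2-y1)/(x2-x1) = ((-13.6)-(-24.6))/(27-(-19.6)) = 11/46.6 = 0.2361

0.2361


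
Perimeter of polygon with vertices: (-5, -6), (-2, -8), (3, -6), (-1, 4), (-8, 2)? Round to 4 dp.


Sides: (-5, -6)->(-2, -8): sqrt(13) = 3.605551, (-2, -8)->(3, -6): sqrt(29) = 5.385165, (3, -6)->(-1, 4): sqrt(116) = 10.77033, (-1, 4)->(-8, 2): sqrt(53) = 7.28011, (-8, 2)->(-5, -6): sqrt(73) = 8.544004
Sum = 35.58516
Perimeter = 35.5852

35.5852


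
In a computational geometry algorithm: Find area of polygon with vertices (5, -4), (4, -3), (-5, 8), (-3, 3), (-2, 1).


Shoelace sum: (5*(-3) - 4*(-4)) + (4*8 - (-5)*(-3)) + ((-5)*3 - (-3)*8) + ((-3)*1 - (-2)*3) + ((-2)*(-4) - 5*1)
= 33
Area = |33|/2 = 16.5

16.5


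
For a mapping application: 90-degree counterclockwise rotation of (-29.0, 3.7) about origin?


90° CCW: (x,y) -> (-y, x)
(-29,3.7) -> (-3.7, -29)

(-3.7, -29)


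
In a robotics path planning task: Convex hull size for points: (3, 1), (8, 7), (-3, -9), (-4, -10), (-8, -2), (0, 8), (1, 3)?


Convex hull vertices (CCW): (-8, -2), (-4, -10), (-3, -9), (8, 7), (0, 8)
Count = 5

5


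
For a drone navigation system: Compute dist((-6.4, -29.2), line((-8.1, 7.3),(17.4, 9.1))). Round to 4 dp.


|cross product| = 933.81
|line direction| = sqrt(653.49) = 25.5635
Distance = 933.81/sqrt(653.49) = 36.5291

36.5291


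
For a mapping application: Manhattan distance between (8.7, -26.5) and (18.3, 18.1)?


|8.7-18.3| + |(-26.5)-18.1| = 9.6 + 44.6 = 54.2

54.2


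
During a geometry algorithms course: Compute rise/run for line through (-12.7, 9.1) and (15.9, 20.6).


slope = (y2-y1)/(x2-x1) = (20.6-9.1)/(15.9-(-12.7)) = 11.5/28.6 = 0.4021

0.4021


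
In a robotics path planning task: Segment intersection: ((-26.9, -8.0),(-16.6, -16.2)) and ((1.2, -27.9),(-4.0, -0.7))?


Cross products: d1=660.84, d2=423.32, d3=25.45, d4=262.97
d1*d2 < 0 and d3*d4 < 0? no

No, they don't intersect


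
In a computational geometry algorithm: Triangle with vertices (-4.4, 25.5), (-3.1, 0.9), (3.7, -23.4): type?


Side lengths squared: AB^2=606.85, BC^2=636.73, CA^2=2456.82
Sorted: [606.85, 636.73, 2456.82]
By sides: Scalene, By angles: Obtuse

Scalene, Obtuse


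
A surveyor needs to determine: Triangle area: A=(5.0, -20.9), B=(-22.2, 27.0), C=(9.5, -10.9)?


Area = |x_A(y_B-y_C) + x_B(y_C-y_A) + x_C(y_A-y_B)|/2
= |189.5 + (-222) + (-455.05)|/2
= 487.55/2 = 243.775

243.775


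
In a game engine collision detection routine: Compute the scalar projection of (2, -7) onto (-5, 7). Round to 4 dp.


u.v = -59, |v| = sqrt(74) = 8.6023
Scalar projection = u.v / |v| = -59 / sqrt(74) = -6.8586

-6.8586


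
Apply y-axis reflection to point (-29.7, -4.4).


Reflection over y-axis: (x,y) -> (-x,y)
(-29.7, -4.4) -> (29.7, -4.4)

(29.7, -4.4)


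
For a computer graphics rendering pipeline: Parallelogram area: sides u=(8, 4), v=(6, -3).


|u x v| = |8*(-3) - 4*6|
= |(-24) - 24| = 48

48


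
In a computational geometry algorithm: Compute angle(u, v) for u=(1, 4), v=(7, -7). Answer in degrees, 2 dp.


u.v = -21, |u| = sqrt(17) = 4.1231, |v| = sqrt(98) = 9.8995
cos(theta) = u.v/(|u||v|) = -21/sqrt(1666) = -0.514496
theta = acos(-0.514496) = 120.96 degrees

120.96 degrees


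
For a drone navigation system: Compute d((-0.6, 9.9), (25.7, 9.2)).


dx=26.3, dy=-0.7
d^2 = 26.3^2 + (-0.7)^2 = 692.18
d = sqrt(692.18) = 26.3093

26.3093


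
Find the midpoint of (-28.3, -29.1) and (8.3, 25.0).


M = (((-28.3)+8.3)/2, ((-29.1)+25)/2)
= (-10, -2.05)

(-10, -2.05)


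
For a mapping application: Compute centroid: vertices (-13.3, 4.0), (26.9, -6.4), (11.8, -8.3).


Centroid = ((x_A+x_B+x_C)/3, (y_A+y_B+y_C)/3)
= (((-13.3)+26.9+11.8)/3, (4+(-6.4)+(-8.3))/3)
= (8.4667, -3.5667)

(8.4667, -3.5667)


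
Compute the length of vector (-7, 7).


|u| = sqrt((-7)^2 + 7^2) = sqrt(98) = 9.8995

9.8995


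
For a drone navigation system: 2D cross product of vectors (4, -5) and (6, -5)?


u x v = u_x*v_y - u_y*v_x = 4*(-5) - (-5)*6
= (-20) - (-30) = 10

10


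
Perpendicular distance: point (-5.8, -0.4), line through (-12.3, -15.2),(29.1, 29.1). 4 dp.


|cross product| = 324.77
|line direction| = sqrt(3676.45) = 60.6337
Distance = 324.77/sqrt(3676.45) = 5.3563

5.3563


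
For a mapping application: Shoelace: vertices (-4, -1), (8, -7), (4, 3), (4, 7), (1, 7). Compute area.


Shoelace sum: ((-4)*(-7) - 8*(-1)) + (8*3 - 4*(-7)) + (4*7 - 4*3) + (4*7 - 1*7) + (1*(-1) - (-4)*7)
= 152
Area = |152|/2 = 76

76


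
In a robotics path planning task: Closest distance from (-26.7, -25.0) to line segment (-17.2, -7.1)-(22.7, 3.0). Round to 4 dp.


Project P onto AB: t = 0 (clamped to [0,1])
Closest point on segment: (-17.2, -7.1)
Distance: 20.2647

20.2647


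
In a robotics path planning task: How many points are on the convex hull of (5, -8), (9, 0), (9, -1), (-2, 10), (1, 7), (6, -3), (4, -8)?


Convex hull vertices (CCW): (-2, 10), (4, -8), (5, -8), (9, -1), (9, 0)
Count = 5

5


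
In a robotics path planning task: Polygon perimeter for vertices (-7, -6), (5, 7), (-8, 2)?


Sides: (-7, -6)->(5, 7): sqrt(313) = 17.691806, (5, 7)->(-8, 2): sqrt(194) = 13.928388, (-8, 2)->(-7, -6): sqrt(65) = 8.062258
Sum = 39.682452
Perimeter = 39.6825

39.6825


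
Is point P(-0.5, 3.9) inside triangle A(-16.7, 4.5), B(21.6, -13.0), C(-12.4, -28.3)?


Cross products: AB x AP = 260.52, BC x BP = -912.73, CA x CP = -528.78
All same sign? no

No, outside


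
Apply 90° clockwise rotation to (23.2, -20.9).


90° CW: (x,y) -> (y, -x)
(23.2,-20.9) -> (-20.9, -23.2)

(-20.9, -23.2)


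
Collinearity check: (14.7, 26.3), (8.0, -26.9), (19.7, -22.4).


Cross product: (8-14.7)*((-22.4)-26.3) - ((-26.9)-26.3)*(19.7-14.7)
= 592.29

No, not collinear


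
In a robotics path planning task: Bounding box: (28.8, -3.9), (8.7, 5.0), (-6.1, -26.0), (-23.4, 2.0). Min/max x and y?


x range: [-23.4, 28.8]
y range: [-26, 5]
Bounding box: (-23.4,-26) to (28.8,5)

(-23.4,-26) to (28.8,5)


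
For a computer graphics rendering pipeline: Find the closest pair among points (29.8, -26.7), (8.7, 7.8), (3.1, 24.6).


d(P0,P1) = 40.4408, d(P0,P2) = 57.8323, d(P1,P2) = 17.7088
Closest: P1 and P2

Closest pair: (8.7, 7.8) and (3.1, 24.6), distance = 17.7088


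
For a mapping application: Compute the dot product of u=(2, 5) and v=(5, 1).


u . v = u_x*v_x + u_y*v_y = 2*5 + 5*1
= 10 + 5 = 15

15


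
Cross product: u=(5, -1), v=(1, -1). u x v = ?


u x v = u_x*v_y - u_y*v_x = 5*(-1) - (-1)*1
= (-5) - (-1) = -4

-4


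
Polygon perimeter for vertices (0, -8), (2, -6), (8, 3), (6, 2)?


Sides: (0, -8)->(2, -6): sqrt(8) = 2.828427, (2, -6)->(8, 3): sqrt(117) = 10.816654, (8, 3)->(6, 2): sqrt(5) = 2.236068, (6, 2)->(0, -8): sqrt(136) = 11.661904
Sum = 27.543053
Perimeter = 27.5431

27.5431


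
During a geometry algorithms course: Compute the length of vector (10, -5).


|u| = sqrt(10^2 + (-5)^2) = sqrt(125) = 11.1803

11.1803


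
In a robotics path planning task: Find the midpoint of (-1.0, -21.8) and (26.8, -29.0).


M = (((-1)+26.8)/2, ((-21.8)+(-29))/2)
= (12.9, -25.4)

(12.9, -25.4)


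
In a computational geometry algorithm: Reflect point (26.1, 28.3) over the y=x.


Reflection over y=x: (x,y) -> (y,x)
(26.1, 28.3) -> (28.3, 26.1)

(28.3, 26.1)


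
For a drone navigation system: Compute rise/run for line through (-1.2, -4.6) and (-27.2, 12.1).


slope = (y2-y1)/(x2-x1) = (12.1-(-4.6))/((-27.2)-(-1.2)) = 16.7/(-26) = -0.6423

-0.6423


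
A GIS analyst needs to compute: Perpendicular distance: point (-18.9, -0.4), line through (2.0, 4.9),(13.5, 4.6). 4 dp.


|cross product| = 67.22
|line direction| = sqrt(132.34) = 11.5039
Distance = 67.22/sqrt(132.34) = 5.8432

5.8432


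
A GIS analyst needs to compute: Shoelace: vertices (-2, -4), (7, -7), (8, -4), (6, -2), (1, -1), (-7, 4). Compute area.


Shoelace sum: ((-2)*(-7) - 7*(-4)) + (7*(-4) - 8*(-7)) + (8*(-2) - 6*(-4)) + (6*(-1) - 1*(-2)) + (1*4 - (-7)*(-1)) + ((-7)*(-4) - (-2)*4)
= 107
Area = |107|/2 = 53.5

53.5


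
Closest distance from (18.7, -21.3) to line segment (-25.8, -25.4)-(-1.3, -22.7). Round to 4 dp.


Project P onto AB: t = 1 (clamped to [0,1])
Closest point on segment: (-1.3, -22.7)
Distance: 20.0489

20.0489


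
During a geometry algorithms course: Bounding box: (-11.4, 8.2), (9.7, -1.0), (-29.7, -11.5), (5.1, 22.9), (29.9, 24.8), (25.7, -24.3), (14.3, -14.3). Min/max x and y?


x range: [-29.7, 29.9]
y range: [-24.3, 24.8]
Bounding box: (-29.7,-24.3) to (29.9,24.8)

(-29.7,-24.3) to (29.9,24.8)


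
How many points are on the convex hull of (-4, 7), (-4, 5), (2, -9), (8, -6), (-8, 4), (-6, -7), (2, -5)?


Convex hull vertices (CCW): (-8, 4), (-6, -7), (2, -9), (8, -6), (-4, 7)
Count = 5

5


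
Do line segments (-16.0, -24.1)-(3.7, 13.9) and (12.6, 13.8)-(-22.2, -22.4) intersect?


Cross products: d1=283.6, d2=-325.66, d3=-340.17, d4=269.09
d1*d2 < 0 and d3*d4 < 0? yes

Yes, they intersect


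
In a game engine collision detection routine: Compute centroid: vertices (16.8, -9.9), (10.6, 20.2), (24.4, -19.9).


Centroid = ((x_A+x_B+x_C)/3, (y_A+y_B+y_C)/3)
= ((16.8+10.6+24.4)/3, ((-9.9)+20.2+(-19.9))/3)
= (17.2667, -3.2)

(17.2667, -3.2)


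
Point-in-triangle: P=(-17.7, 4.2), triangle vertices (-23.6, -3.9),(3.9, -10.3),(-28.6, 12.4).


Cross products: AB x AP = 260.51, BC x BP = 19.07, CA x CP = 136.67
All same sign? yes

Yes, inside


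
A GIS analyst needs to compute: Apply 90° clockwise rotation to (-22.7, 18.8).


90° CW: (x,y) -> (y, -x)
(-22.7,18.8) -> (18.8, 22.7)

(18.8, 22.7)


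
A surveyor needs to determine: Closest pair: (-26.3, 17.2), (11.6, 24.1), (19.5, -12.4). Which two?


d(P0,P1) = 38.523, d(P0,P2) = 54.5326, d(P1,P2) = 37.3451
Closest: P1 and P2

Closest pair: (11.6, 24.1) and (19.5, -12.4), distance = 37.3451


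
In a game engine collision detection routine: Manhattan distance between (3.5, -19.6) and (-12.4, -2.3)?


|3.5-(-12.4)| + |(-19.6)-(-2.3)| = 15.9 + 17.3 = 33.2

33.2


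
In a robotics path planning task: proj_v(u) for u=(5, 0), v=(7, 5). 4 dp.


u.v = 35, |v| = sqrt(74) = 8.6023
Scalar projection = u.v / |v| = 35 / sqrt(74) = 4.0687

4.0687


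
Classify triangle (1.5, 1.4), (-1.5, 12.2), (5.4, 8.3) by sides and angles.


Side lengths squared: AB^2=125.64, BC^2=62.82, CA^2=62.82
Sorted: [62.82, 62.82, 125.64]
By sides: Isosceles, By angles: Right

Isosceles, Right


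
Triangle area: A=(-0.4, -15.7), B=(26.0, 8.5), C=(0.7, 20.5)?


Area = |x_A(y_B-y_C) + x_B(y_C-y_A) + x_C(y_A-y_B)|/2
= |4.8 + 941.2 + (-16.94)|/2
= 929.06/2 = 464.53

464.53


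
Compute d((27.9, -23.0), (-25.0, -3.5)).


dx=-52.9, dy=19.5
d^2 = (-52.9)^2 + 19.5^2 = 3178.66
d = sqrt(3178.66) = 56.3796

56.3796


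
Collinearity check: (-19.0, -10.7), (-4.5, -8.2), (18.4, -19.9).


Cross product: ((-4.5)-(-19))*((-19.9)-(-10.7)) - ((-8.2)-(-10.7))*(18.4-(-19))
= -226.9

No, not collinear


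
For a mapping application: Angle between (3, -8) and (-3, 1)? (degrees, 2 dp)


u.v = -17, |u| = sqrt(73) = 8.544, |v| = sqrt(10) = 3.1623
cos(theta) = u.v/(|u||v|) = -17/sqrt(730) = -0.629198
theta = acos(-0.629198) = 128.99 degrees

128.99 degrees


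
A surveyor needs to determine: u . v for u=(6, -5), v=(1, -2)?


u . v = u_x*v_x + u_y*v_y = 6*1 + (-5)*(-2)
= 6 + 10 = 16

16


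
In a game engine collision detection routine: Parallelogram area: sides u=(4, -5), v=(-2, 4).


|u x v| = |4*4 - (-5)*(-2)|
= |16 - 10| = 6

6


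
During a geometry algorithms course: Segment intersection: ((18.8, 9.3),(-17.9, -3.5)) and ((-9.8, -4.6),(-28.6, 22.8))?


Cross products: d1=-1044.96, d2=201.26, d3=144.05, d4=-1102.17
d1*d2 < 0 and d3*d4 < 0? yes

Yes, they intersect


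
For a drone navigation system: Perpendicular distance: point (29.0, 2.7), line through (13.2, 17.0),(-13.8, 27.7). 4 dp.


|cross product| = 217.04
|line direction| = sqrt(843.49) = 29.0429
Distance = 217.04/sqrt(843.49) = 7.4731

7.4731


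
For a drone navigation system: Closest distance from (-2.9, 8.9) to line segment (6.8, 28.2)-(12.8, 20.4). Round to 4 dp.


Project P onto AB: t = 0.9535 (clamped to [0,1])
Closest point on segment: (12.5212, 20.7625)
Distance: 19.4559

19.4559


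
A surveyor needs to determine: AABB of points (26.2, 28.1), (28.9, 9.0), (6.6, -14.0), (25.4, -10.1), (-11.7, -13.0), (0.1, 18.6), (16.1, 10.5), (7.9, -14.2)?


x range: [-11.7, 28.9]
y range: [-14.2, 28.1]
Bounding box: (-11.7,-14.2) to (28.9,28.1)

(-11.7,-14.2) to (28.9,28.1)


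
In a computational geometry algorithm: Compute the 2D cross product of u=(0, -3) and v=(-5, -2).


u x v = u_x*v_y - u_y*v_x = 0*(-2) - (-3)*(-5)
= 0 - 15 = -15

-15


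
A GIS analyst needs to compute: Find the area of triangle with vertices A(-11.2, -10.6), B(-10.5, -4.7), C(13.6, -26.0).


Area = |x_A(y_B-y_C) + x_B(y_C-y_A) + x_C(y_A-y_B)|/2
= |(-238.56) + 161.7 + (-80.24)|/2
= 157.1/2 = 78.55

78.55


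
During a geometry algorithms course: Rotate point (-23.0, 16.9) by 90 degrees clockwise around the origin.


90° CW: (x,y) -> (y, -x)
(-23,16.9) -> (16.9, 23)

(16.9, 23)


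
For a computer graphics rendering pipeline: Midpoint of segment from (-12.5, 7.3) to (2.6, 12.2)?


M = (((-12.5)+2.6)/2, (7.3+12.2)/2)
= (-4.95, 9.75)

(-4.95, 9.75)


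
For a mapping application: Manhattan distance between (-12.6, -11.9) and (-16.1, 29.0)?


|(-12.6)-(-16.1)| + |(-11.9)-29| = 3.5 + 40.9 = 44.4

44.4


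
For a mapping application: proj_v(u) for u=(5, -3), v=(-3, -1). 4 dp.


u.v = -12, |v| = sqrt(10) = 3.1623
Scalar projection = u.v / |v| = -12 / sqrt(10) = -3.7947

-3.7947


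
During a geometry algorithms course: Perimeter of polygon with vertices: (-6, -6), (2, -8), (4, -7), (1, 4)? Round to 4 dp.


Sides: (-6, -6)->(2, -8): sqrt(68) = 8.246211, (2, -8)->(4, -7): sqrt(5) = 2.236068, (4, -7)->(1, 4): sqrt(130) = 11.401754, (1, 4)->(-6, -6): sqrt(149) = 12.206556
Sum = 34.090589
Perimeter = 34.0906

34.0906


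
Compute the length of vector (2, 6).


|u| = sqrt(2^2 + 6^2) = sqrt(40) = 6.3246

6.3246


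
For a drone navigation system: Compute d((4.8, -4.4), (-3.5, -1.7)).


dx=-8.3, dy=2.7
d^2 = (-8.3)^2 + 2.7^2 = 76.18
d = sqrt(76.18) = 8.7281

8.7281


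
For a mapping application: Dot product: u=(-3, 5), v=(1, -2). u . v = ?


u . v = u_x*v_x + u_y*v_y = (-3)*1 + 5*(-2)
= (-3) + (-10) = -13

-13


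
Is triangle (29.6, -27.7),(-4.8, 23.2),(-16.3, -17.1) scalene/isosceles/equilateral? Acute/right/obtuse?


Side lengths squared: AB^2=3774.17, BC^2=1756.34, CA^2=2219.17
Sorted: [1756.34, 2219.17, 3774.17]
By sides: Scalene, By angles: Acute

Scalene, Acute


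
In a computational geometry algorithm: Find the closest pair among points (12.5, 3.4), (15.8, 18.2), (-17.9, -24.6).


d(P0,P1) = 15.1634, d(P0,P2) = 41.3299, d(P1,P2) = 54.475
Closest: P0 and P1

Closest pair: (12.5, 3.4) and (15.8, 18.2), distance = 15.1634


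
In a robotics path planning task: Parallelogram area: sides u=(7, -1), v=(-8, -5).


|u x v| = |7*(-5) - (-1)*(-8)|
= |(-35) - 8| = 43

43


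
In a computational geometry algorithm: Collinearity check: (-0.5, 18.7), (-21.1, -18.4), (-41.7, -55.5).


Cross product: ((-21.1)-(-0.5))*((-55.5)-18.7) - ((-18.4)-18.7)*((-41.7)-(-0.5))
= 0

Yes, collinear


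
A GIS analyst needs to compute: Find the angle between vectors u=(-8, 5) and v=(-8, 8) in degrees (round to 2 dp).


u.v = 104, |u| = sqrt(89) = 9.434, |v| = sqrt(128) = 11.3137
cos(theta) = u.v/(|u||v|) = 104/sqrt(11392) = 0.974391
theta = acos(0.974391) = 12.99 degrees

12.99 degrees


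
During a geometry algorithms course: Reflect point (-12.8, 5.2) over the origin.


Reflection over origin: (x,y) -> (-x,-y)
(-12.8, 5.2) -> (12.8, -5.2)

(12.8, -5.2)


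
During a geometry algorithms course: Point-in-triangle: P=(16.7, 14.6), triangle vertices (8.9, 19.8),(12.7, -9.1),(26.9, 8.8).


Cross products: AB x AP = 205.66, BC x BP = 264.94, CA x CP = 7.8
All same sign? yes

Yes, inside


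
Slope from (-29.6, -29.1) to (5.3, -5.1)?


slope = (y2-y1)/(x2-x1) = ((-5.1)-(-29.1))/(5.3-(-29.6)) = 24/34.9 = 0.6877

0.6877


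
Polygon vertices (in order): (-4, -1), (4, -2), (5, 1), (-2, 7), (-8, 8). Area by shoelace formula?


Shoelace sum: ((-4)*(-2) - 4*(-1)) + (4*1 - 5*(-2)) + (5*7 - (-2)*1) + ((-2)*8 - (-8)*7) + ((-8)*(-1) - (-4)*8)
= 143
Area = |143|/2 = 71.5

71.5


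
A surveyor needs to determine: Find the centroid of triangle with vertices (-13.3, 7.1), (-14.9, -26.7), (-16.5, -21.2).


Centroid = ((x_A+x_B+x_C)/3, (y_A+y_B+y_C)/3)
= (((-13.3)+(-14.9)+(-16.5))/3, (7.1+(-26.7)+(-21.2))/3)
= (-14.9, -13.6)

(-14.9, -13.6)


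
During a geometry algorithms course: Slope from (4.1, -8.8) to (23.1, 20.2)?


slope = (y2-y1)/(x2-x1) = (20.2-(-8.8))/(23.1-4.1) = 29/19 = 1.5263

1.5263


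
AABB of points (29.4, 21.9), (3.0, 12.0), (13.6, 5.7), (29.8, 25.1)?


x range: [3, 29.8]
y range: [5.7, 25.1]
Bounding box: (3,5.7) to (29.8,25.1)

(3,5.7) to (29.8,25.1)


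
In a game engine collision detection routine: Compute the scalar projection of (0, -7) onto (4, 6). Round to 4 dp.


u.v = -42, |v| = sqrt(52) = 7.2111
Scalar projection = u.v / |v| = -42 / sqrt(52) = -5.8244

-5.8244


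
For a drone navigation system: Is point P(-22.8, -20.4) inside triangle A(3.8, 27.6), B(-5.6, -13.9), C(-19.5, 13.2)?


Cross products: AB x AP = -652.7, BC x BP = 556.47, CA x CP = -735.36
All same sign? no

No, outside


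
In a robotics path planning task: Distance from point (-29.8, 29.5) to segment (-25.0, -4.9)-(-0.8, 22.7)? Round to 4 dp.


Project P onto AB: t = 0.6184 (clamped to [0,1])
Closest point on segment: (-10.0339, 12.1688)
Distance: 26.2882

26.2882


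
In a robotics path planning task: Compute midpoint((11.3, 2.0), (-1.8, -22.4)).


M = ((11.3+(-1.8))/2, (2+(-22.4))/2)
= (4.75, -10.2)

(4.75, -10.2)


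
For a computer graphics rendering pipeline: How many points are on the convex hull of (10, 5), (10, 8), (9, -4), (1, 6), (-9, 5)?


Convex hull vertices (CCW): (-9, 5), (9, -4), (10, 5), (10, 8)
Count = 4

4


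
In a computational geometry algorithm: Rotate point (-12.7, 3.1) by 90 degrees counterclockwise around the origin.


90° CCW: (x,y) -> (-y, x)
(-12.7,3.1) -> (-3.1, -12.7)

(-3.1, -12.7)


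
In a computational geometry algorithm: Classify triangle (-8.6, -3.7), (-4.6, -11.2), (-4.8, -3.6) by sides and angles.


Side lengths squared: AB^2=72.25, BC^2=57.8, CA^2=14.45
Sorted: [14.45, 57.8, 72.25]
By sides: Scalene, By angles: Right

Scalene, Right


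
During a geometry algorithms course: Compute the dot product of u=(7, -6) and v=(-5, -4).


u . v = u_x*v_x + u_y*v_y = 7*(-5) + (-6)*(-4)
= (-35) + 24 = -11

-11


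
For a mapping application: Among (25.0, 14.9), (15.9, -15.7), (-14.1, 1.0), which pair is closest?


d(P0,P1) = 31.9244, d(P0,P2) = 41.4972, d(P1,P2) = 34.335
Closest: P0 and P1

Closest pair: (25.0, 14.9) and (15.9, -15.7), distance = 31.9244


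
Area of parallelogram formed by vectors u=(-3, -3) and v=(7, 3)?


|u x v| = |(-3)*3 - (-3)*7|
= |(-9) - (-21)| = 12

12


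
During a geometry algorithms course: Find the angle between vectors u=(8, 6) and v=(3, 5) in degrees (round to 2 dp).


u.v = 54, |u| = sqrt(100) = 10, |v| = sqrt(34) = 5.831
cos(theta) = u.v/(|u||v|) = 54/sqrt(3400) = 0.926092
theta = acos(0.926092) = 22.17 degrees

22.17 degrees


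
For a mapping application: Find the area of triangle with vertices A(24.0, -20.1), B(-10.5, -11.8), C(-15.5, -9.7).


Area = |x_A(y_B-y_C) + x_B(y_C-y_A) + x_C(y_A-y_B)|/2
= |(-50.4) + (-109.2) + 128.65|/2
= 30.95/2 = 15.475

15.475


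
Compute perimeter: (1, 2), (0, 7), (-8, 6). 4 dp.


Sides: (1, 2)->(0, 7): sqrt(26) = 5.09902, (0, 7)->(-8, 6): sqrt(65) = 8.062258, (-8, 6)->(1, 2): sqrt(97) = 9.848858
Sum = 23.010136
Perimeter = 23.0101

23.0101


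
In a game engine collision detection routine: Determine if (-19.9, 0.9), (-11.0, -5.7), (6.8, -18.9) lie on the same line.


Cross product: ((-11)-(-19.9))*((-18.9)-0.9) - ((-5.7)-0.9)*(6.8-(-19.9))
= 0

Yes, collinear


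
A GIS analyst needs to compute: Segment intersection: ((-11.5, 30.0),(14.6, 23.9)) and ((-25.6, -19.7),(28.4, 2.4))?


Cross products: d1=2372.19, d2=1465.98, d3=-1383.18, d4=-476.97
d1*d2 < 0 and d3*d4 < 0? no

No, they don't intersect


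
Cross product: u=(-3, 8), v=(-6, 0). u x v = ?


u x v = u_x*v_y - u_y*v_x = (-3)*0 - 8*(-6)
= 0 - (-48) = 48

48


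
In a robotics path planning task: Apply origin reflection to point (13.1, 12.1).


Reflection over origin: (x,y) -> (-x,-y)
(13.1, 12.1) -> (-13.1, -12.1)

(-13.1, -12.1)


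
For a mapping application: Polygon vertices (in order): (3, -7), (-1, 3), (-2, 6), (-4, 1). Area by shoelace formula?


Shoelace sum: (3*3 - (-1)*(-7)) + ((-1)*6 - (-2)*3) + ((-2)*1 - (-4)*6) + ((-4)*(-7) - 3*1)
= 49
Area = |49|/2 = 24.5

24.5


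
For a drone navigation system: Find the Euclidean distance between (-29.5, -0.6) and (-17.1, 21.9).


dx=12.4, dy=22.5
d^2 = 12.4^2 + 22.5^2 = 660.01
d = sqrt(660.01) = 25.6907

25.6907


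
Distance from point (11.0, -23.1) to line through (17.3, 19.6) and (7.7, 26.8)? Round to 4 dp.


|cross product| = 455.28
|line direction| = sqrt(144) = 12
Distance = 455.28/sqrt(144) = 37.94

37.94


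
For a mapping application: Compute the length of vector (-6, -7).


|u| = sqrt((-6)^2 + (-7)^2) = sqrt(85) = 9.2195

9.2195


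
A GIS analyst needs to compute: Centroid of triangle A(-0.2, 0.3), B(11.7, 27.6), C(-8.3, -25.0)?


Centroid = ((x_A+x_B+x_C)/3, (y_A+y_B+y_C)/3)
= (((-0.2)+11.7+(-8.3))/3, (0.3+27.6+(-25))/3)
= (1.0667, 0.9667)

(1.0667, 0.9667)


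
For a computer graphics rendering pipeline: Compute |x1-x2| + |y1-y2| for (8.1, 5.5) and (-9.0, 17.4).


|8.1-(-9)| + |5.5-17.4| = 17.1 + 11.9 = 29

29


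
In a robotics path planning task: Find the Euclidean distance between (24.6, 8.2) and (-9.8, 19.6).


dx=-34.4, dy=11.4
d^2 = (-34.4)^2 + 11.4^2 = 1313.32
d = sqrt(1313.32) = 36.2398

36.2398


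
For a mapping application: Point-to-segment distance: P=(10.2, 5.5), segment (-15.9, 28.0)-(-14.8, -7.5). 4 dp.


Project P onto AB: t = 0.656 (clamped to [0,1])
Closest point on segment: (-15.1785, 4.7136)
Distance: 25.3906

25.3906


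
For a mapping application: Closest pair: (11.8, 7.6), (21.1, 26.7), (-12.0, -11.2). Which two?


d(P0,P1) = 21.2438, d(P0,P2) = 30.3295, d(P1,P2) = 50.3192
Closest: P0 and P1

Closest pair: (11.8, 7.6) and (21.1, 26.7), distance = 21.2438


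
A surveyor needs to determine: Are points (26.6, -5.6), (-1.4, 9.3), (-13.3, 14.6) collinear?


Cross product: ((-1.4)-26.6)*(14.6-(-5.6)) - (9.3-(-5.6))*((-13.3)-26.6)
= 28.91

No, not collinear


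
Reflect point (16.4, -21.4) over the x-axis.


Reflection over x-axis: (x,y) -> (x,-y)
(16.4, -21.4) -> (16.4, 21.4)

(16.4, 21.4)


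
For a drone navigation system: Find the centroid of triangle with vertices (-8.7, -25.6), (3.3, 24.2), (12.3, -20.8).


Centroid = ((x_A+x_B+x_C)/3, (y_A+y_B+y_C)/3)
= (((-8.7)+3.3+12.3)/3, ((-25.6)+24.2+(-20.8))/3)
= (2.3, -7.4)

(2.3, -7.4)


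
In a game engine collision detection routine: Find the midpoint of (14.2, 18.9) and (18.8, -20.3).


M = ((14.2+18.8)/2, (18.9+(-20.3))/2)
= (16.5, -0.7)

(16.5, -0.7)


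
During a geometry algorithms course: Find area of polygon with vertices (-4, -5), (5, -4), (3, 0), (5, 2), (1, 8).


Shoelace sum: ((-4)*(-4) - 5*(-5)) + (5*0 - 3*(-4)) + (3*2 - 5*0) + (5*8 - 1*2) + (1*(-5) - (-4)*8)
= 124
Area = |124|/2 = 62

62


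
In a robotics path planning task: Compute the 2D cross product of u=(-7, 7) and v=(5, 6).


u x v = u_x*v_y - u_y*v_x = (-7)*6 - 7*5
= (-42) - 35 = -77

-77


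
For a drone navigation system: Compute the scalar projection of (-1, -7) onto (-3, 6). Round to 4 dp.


u.v = -39, |v| = sqrt(45) = 6.7082
Scalar projection = u.v / |v| = -39 / sqrt(45) = -5.8138

-5.8138


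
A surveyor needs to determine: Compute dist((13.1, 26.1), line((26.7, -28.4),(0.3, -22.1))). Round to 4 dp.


|cross product| = 1353.12
|line direction| = sqrt(736.65) = 27.1413
Distance = 1353.12/sqrt(736.65) = 49.8547

49.8547


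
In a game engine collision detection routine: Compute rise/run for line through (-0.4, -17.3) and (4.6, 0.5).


slope = (y2-y1)/(x2-x1) = (0.5-(-17.3))/(4.6-(-0.4)) = 17.8/5 = 3.56

3.56


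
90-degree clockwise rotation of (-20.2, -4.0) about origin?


90° CW: (x,y) -> (y, -x)
(-20.2,-4) -> (-4, 20.2)

(-4, 20.2)


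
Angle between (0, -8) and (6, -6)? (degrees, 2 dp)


u.v = 48, |u| = sqrt(64) = 8, |v| = sqrt(72) = 8.4853
cos(theta) = u.v/(|u||v|) = 48/sqrt(4608) = 0.707107
theta = acos(0.707107) = 45 degrees

45 degrees


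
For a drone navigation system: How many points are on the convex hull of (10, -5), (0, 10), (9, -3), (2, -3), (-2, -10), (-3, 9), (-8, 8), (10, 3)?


Convex hull vertices (CCW): (-8, 8), (-2, -10), (10, -5), (10, 3), (0, 10)
Count = 5

5


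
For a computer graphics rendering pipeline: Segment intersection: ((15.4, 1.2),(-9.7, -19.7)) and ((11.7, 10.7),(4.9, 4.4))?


Cross products: d1=87.91, d2=71.9, d3=-315.78, d4=-299.77
d1*d2 < 0 and d3*d4 < 0? no

No, they don't intersect


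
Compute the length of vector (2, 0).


|u| = sqrt(2^2 + 0^2) = sqrt(4) = 2

2


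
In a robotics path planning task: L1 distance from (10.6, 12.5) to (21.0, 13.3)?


|10.6-21| + |12.5-13.3| = 10.4 + 0.8 = 11.2

11.2


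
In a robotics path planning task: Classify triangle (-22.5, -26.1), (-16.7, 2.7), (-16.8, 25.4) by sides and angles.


Side lengths squared: AB^2=863.08, BC^2=515.3, CA^2=2684.74
Sorted: [515.3, 863.08, 2684.74]
By sides: Scalene, By angles: Obtuse

Scalene, Obtuse
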